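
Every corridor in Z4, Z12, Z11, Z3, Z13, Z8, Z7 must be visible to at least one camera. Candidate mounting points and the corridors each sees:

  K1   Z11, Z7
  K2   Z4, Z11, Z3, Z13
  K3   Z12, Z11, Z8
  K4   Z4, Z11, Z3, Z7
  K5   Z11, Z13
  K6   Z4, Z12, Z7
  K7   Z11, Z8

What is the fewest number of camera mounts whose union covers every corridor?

3

K1, K2, K3 together cover {Z4, Z12, Z11, Z3, Z13, Z8, Z7} — every corridor.
No 2 of the 7 camera mounts cover everything (all 21 pairs fall short), so 3 is minimum.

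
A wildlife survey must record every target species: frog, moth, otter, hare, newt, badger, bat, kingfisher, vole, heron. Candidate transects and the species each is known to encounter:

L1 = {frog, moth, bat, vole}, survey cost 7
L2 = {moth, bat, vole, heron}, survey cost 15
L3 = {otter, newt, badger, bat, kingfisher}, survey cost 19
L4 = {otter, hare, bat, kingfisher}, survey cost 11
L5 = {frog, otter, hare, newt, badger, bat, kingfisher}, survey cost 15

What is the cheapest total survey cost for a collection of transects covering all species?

L2, L5 cover every species at survey cost 15 + 15 = 30.
Any cover uses at least 2 transects; among all covering selections none totals below 30.
Greedy by coverage-per-survey cost would pick L1, L5, L2 for 37 — worse than the optimum 30.

30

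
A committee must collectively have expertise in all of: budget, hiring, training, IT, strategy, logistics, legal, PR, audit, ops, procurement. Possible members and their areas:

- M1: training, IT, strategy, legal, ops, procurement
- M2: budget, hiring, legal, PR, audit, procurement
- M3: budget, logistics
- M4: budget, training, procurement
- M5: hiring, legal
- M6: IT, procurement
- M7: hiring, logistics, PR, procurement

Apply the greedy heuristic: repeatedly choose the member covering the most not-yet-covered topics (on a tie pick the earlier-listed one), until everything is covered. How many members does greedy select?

Pick 1: M1 covers 6 new topics (training, IT, strategy, legal, ops, procurement).
Pick 2: M2 covers 4 new topics (budget, hiring, PR, audit).
Pick 3: M3 covers 1 new topics (logistics).
Greedy uses 3 members.

3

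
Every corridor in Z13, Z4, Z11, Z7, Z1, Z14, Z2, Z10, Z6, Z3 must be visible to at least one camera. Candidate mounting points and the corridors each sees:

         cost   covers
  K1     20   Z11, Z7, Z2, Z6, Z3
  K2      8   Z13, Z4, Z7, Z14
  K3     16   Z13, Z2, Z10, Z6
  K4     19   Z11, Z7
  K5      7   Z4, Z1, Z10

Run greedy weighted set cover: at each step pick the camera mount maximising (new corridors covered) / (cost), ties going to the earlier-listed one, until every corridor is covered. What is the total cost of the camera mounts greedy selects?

Pick 1: K2 adds 4 new (Z13, Z4, Z7, Z14) at cost 8 (ratio 4/8).
Pick 2: K5 adds 2 new (Z1, Z10) at cost 7 (ratio 2/7).
Pick 3: K1 adds 4 new (Z11, Z2, Z6, Z3) at cost 20 (ratio 4/20).
Greedy total cost: 8 + 7 + 20 = 35.

35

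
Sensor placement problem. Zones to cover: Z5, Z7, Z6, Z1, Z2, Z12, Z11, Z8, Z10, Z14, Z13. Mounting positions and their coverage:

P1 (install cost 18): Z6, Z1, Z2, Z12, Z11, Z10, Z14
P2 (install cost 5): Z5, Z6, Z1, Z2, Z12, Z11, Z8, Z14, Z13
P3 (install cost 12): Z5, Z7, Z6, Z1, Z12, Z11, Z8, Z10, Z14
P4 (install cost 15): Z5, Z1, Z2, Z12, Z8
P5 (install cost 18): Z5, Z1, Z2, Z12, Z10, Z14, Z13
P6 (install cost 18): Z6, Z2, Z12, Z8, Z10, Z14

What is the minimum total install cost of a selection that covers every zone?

P2, P3 cover every zone at install cost 5 + 12 = 17.
Any cover uses at least 2 sensor positions; among all covering selections none totals below 17.

17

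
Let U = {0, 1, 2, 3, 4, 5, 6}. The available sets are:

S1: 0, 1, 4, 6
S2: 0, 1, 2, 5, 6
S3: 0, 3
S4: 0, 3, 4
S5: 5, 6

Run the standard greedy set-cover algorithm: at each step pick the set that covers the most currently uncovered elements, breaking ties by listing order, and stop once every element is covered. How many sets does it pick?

2

Pick 1: S2 covers 5 new elements (0, 1, 2, 5, 6).
Pick 2: S4 covers 2 new elements (3, 4).
Greedy uses 2 sets.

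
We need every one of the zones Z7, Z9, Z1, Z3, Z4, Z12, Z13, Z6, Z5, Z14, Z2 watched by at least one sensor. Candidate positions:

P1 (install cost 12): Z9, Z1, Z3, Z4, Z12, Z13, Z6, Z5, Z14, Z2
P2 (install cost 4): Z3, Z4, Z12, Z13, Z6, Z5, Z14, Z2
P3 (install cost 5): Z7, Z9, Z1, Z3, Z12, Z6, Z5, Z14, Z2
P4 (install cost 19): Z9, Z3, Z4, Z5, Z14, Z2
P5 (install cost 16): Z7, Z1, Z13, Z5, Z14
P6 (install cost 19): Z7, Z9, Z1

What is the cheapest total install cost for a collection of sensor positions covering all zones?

9

P2, P3 cover every zone at install cost 4 + 5 = 9.
Any cover uses at least 2 sensor positions; among all covering selections none totals below 9.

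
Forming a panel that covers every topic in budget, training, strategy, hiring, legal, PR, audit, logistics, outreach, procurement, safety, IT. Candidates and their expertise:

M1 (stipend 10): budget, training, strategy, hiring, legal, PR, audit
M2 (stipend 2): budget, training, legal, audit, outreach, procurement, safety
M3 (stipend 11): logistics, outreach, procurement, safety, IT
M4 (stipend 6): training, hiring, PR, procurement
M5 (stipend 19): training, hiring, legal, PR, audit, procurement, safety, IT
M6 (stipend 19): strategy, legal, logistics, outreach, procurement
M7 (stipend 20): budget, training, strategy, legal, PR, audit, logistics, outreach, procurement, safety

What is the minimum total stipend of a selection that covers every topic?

M1, M3 cover every topic at stipend 10 + 11 = 21.
Any cover uses at least 2 members; among all covering selections none totals below 21.
Greedy by coverage-per-stipend would pick M2, M4, M3, M1 for 29 — worse than the optimum 21.

21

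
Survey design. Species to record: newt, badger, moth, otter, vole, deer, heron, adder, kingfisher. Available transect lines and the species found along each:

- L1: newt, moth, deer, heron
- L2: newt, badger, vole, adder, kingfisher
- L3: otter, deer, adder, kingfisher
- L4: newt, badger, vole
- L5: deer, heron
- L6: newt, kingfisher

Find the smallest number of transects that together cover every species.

L1, L2, L3 together cover {newt, badger, moth, otter, vole, deer, heron, adder, kingfisher} — every species.
No 2 of the 6 transects cover everything (all 15 pairs fall short), so 3 is minimum.

3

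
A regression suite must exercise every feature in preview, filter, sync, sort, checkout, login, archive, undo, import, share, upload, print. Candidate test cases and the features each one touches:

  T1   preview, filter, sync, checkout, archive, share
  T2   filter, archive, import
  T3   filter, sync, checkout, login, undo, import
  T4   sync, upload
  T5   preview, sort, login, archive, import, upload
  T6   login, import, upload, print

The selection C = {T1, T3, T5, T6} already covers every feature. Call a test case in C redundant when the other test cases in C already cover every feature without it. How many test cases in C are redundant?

0

Drop T1: share uncovered — not redundant.
Drop T3: undo uncovered — not redundant.
Drop T5: sort uncovered — not redundant.
Drop T6: print uncovered — not redundant.
None of the test cases in C is redundant.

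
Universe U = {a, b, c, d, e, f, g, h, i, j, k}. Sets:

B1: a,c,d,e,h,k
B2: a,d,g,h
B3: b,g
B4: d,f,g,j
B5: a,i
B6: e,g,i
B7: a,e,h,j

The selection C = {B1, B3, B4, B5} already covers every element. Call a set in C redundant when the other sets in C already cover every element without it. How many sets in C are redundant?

Drop B1: c, e, h, k uncovered — not redundant.
Drop B3: b uncovered — not redundant.
Drop B4: f, j uncovered — not redundant.
Drop B5: i uncovered — not redundant.
None of the sets in C is redundant.

0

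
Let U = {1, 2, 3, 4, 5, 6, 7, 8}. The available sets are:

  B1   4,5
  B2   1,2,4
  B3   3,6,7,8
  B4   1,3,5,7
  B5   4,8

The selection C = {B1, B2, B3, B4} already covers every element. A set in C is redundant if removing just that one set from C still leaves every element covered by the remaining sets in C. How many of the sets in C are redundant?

2

Drop B1: the rest still cover every element — redundant.
Drop B2: 2 uncovered — not redundant.
Drop B3: 6, 8 uncovered — not redundant.
Drop B4: the rest still cover every element — redundant.
2 redundant: B1, B4.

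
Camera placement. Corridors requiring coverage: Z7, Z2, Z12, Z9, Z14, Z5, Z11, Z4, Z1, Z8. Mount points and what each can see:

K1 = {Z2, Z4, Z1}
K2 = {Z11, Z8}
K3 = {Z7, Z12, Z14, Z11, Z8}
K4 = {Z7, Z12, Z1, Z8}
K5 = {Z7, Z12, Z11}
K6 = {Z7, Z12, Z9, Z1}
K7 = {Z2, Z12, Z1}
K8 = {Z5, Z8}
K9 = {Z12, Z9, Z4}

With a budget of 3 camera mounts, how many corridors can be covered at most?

Choosing K1, K3, K6 covers {Z7, Z2, Z12, Z9, Z14, Z11, Z4, Z1, Z8} — 9 corridors.
No choice of 3 camera mounts does better; here Z5 is left uncovered.

9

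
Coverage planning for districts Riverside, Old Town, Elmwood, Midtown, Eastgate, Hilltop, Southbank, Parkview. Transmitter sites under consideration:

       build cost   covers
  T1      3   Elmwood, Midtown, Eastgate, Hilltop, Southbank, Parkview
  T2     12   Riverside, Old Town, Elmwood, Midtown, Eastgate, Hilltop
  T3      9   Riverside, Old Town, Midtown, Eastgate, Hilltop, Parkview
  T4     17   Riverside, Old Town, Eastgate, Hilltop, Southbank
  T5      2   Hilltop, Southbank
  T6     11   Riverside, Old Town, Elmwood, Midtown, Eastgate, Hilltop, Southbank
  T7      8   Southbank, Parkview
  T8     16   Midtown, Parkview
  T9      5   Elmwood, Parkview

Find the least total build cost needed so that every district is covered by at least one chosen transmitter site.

T1, T3 cover every district at build cost 3 + 9 = 12.
Any cover uses at least 2 transmitter sites; among all covering selections none totals below 12.

12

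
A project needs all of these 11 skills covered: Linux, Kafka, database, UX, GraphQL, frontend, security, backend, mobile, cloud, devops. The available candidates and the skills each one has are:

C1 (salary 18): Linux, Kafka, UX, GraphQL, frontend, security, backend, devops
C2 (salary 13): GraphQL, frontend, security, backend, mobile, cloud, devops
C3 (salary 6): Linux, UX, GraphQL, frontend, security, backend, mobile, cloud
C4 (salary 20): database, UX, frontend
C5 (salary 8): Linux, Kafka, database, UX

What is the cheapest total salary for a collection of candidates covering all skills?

21

C2, C5 cover every skill at salary 13 + 8 = 21.
Any cover uses at least 2 candidates; among all covering selections none totals below 21.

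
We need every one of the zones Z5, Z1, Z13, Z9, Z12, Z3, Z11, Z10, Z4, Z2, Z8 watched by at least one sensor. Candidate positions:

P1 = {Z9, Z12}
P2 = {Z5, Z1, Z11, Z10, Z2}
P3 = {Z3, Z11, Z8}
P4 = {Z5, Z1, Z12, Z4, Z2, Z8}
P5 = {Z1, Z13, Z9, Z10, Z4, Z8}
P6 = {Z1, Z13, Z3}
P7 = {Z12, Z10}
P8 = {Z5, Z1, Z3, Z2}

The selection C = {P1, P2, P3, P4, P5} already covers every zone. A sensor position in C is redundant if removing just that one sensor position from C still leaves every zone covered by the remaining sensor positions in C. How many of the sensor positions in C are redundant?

3

Drop P1: the rest still cover every zone — redundant.
Drop P2: the rest still cover every zone — redundant.
Drop P3: Z3 uncovered — not redundant.
Drop P4: the rest still cover every zone — redundant.
Drop P5: Z13 uncovered — not redundant.
3 redundant: P1, P2, P4.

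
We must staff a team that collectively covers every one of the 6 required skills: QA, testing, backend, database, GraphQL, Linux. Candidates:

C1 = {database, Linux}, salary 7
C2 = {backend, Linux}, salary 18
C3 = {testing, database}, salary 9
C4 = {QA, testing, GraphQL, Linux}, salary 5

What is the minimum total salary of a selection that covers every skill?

C1, C2, C4 cover every skill at salary 7 + 18 + 5 = 30.
Any cover uses at least 3 candidates; among all covering selections none totals below 30.

30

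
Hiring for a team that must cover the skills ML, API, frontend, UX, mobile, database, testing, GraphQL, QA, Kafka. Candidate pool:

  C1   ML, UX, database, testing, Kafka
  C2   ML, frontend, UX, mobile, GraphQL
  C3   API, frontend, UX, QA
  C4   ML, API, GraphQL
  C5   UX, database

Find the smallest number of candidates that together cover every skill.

3

C1, C2, C3 together cover {ML, API, frontend, UX, mobile, database, testing, GraphQL, QA, Kafka} — every skill.
No 2 of the 5 candidates cover everything (all 10 pairs fall short), so 3 is minimum.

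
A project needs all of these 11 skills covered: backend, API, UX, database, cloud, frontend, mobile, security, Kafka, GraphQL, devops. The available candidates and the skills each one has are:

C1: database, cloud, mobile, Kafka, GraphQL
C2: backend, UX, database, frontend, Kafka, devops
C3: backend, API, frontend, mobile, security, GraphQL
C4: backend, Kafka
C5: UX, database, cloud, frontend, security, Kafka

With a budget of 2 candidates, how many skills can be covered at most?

Choosing C2, C3 covers {backend, API, UX, database, frontend, mobile, security, Kafka, GraphQL, devops} — 10 skills.
No choice of 2 candidates does better; here cloud is left uncovered.

10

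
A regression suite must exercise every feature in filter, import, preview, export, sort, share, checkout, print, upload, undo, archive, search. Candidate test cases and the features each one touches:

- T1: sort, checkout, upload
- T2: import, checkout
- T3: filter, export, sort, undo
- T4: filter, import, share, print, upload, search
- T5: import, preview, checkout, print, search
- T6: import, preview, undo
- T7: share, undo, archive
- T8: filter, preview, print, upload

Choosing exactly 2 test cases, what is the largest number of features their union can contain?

9

Choosing T3, T4 covers {filter, import, export, sort, share, print, upload, undo, search} — 9 features.
No choice of 2 test cases does better; here preview, checkout, archive are left uncovered.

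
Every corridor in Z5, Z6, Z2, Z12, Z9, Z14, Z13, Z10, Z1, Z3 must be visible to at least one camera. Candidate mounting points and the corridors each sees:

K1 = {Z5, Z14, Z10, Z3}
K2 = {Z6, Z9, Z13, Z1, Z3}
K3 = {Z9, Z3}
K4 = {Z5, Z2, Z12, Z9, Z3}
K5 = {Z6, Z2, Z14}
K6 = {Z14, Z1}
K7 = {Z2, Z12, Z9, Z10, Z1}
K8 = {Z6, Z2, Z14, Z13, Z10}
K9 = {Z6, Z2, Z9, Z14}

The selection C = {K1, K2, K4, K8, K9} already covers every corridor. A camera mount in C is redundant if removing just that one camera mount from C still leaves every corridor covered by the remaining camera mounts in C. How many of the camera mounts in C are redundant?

3

Drop K1: the rest still cover every corridor — redundant.
Drop K2: Z1 uncovered — not redundant.
Drop K4: Z12 uncovered — not redundant.
Drop K8: the rest still cover every corridor — redundant.
Drop K9: the rest still cover every corridor — redundant.
3 redundant: K1, K8, K9.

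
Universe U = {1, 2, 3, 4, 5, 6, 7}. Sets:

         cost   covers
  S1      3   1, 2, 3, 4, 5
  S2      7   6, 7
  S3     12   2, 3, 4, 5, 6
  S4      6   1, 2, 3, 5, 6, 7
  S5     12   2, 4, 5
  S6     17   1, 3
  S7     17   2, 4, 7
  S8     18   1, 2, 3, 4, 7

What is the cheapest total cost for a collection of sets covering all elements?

9

S1, S4 cover every element at cost 3 + 6 = 9.
Any cover uses at least 2 sets; among all covering selections none totals below 9.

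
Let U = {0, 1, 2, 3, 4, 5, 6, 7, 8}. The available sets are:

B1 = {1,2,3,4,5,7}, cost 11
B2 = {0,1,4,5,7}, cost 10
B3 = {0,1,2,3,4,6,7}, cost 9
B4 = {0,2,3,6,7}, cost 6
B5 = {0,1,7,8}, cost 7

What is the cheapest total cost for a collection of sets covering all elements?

B2, B4, B5 cover every element at cost 10 + 6 + 7 = 23.
Any cover uses at least 3 sets; among all covering selections none totals below 23.

23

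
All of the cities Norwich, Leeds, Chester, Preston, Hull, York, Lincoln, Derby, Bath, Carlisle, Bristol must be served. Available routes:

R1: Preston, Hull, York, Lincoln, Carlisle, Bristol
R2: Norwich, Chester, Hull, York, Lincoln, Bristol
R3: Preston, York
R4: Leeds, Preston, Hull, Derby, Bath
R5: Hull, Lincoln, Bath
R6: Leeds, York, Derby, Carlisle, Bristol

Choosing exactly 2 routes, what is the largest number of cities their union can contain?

10

Choosing R2, R4 covers {Norwich, Leeds, Chester, Preston, Hull, York, Lincoln, Derby, Bath, Bristol} — 10 cities.
No choice of 2 routes does better; here Carlisle is left uncovered.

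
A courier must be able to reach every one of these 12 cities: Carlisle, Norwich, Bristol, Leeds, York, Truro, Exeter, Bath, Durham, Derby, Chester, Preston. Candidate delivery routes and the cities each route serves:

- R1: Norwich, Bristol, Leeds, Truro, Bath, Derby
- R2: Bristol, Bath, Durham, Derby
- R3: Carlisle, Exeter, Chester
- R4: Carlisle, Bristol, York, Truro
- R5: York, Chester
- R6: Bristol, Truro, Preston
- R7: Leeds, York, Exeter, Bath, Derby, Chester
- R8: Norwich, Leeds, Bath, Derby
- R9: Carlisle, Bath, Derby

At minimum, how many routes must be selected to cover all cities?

R1, R2, R3, R4, R6 together cover {Carlisle, Norwich, Bristol, Leeds, York, Truro, Exeter, Bath, Durham, Derby, Chester, Preston} — every city.
No 4 of the 9 routes cover everything (all 126 size-4 selections fall short), so 5 is minimum.

5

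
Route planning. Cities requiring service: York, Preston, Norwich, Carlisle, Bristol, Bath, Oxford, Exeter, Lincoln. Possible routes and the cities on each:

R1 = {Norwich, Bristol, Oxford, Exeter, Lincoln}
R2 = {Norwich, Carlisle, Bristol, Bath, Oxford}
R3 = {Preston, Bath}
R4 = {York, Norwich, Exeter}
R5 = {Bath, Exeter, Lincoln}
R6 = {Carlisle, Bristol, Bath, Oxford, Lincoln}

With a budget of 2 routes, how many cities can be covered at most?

Choosing R4, R6 covers {York, Norwich, Carlisle, Bristol, Bath, Oxford, Exeter, Lincoln} — 8 cities.
No choice of 2 routes does better; here Preston is left uncovered.

8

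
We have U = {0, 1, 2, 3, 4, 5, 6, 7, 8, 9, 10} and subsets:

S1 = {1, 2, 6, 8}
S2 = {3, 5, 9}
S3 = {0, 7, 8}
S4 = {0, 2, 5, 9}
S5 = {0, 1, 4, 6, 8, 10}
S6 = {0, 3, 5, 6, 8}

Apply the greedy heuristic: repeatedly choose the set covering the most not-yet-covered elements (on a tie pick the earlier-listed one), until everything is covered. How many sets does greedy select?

4

Pick 1: S5 covers 6 new elements (0, 1, 4, 6, 8, 10).
Pick 2: S2 covers 3 new elements (3, 5, 9).
Pick 3: S1 covers 1 new elements (2).
Pick 4: S3 covers 1 new elements (7).
Greedy uses 4 sets.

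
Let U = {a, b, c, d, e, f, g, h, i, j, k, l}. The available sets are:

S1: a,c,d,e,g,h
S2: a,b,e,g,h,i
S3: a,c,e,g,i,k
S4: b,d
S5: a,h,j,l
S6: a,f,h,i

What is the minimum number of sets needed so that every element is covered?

4

S3, S4, S5, S6 together cover {a, b, c, d, e, f, g, h, i, j, k, l} — every element.
No 3 of the 6 sets cover everything (all 20 triples fall short), so 4 is minimum.
Greedy (largest uncovered first) would take S1, S2, S5, S3, S6 — 5 sets — but 4 suffice.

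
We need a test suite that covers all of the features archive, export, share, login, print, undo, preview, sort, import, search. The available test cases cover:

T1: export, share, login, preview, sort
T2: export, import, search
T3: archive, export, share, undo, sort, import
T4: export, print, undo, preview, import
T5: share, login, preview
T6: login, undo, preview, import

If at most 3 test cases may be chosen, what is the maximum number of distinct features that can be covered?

Choosing T1, T2, T3 covers {archive, export, share, login, undo, preview, sort, import, search} — 9 features.
No choice of 3 test cases does better; here print is left uncovered.

9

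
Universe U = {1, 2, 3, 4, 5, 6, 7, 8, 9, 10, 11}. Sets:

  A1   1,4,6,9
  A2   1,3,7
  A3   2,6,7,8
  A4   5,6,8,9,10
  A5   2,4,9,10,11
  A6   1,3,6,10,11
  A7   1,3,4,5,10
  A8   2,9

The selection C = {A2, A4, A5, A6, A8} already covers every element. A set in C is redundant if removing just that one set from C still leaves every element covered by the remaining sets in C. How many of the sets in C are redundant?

2

Drop A2: 7 uncovered — not redundant.
Drop A4: 5, 8 uncovered — not redundant.
Drop A5: 4 uncovered — not redundant.
Drop A6: the rest still cover every element — redundant.
Drop A8: the rest still cover every element — redundant.
2 redundant: A6, A8.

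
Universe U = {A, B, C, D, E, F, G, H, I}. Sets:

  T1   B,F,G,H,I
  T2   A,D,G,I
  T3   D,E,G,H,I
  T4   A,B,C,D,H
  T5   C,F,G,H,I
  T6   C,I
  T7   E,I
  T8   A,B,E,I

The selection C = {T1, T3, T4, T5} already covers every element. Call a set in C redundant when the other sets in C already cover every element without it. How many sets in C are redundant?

Drop T1: the rest still cover every element — redundant.
Drop T3: E uncovered — not redundant.
Drop T4: A uncovered — not redundant.
Drop T5: the rest still cover every element — redundant.
2 redundant: T1, T5.

2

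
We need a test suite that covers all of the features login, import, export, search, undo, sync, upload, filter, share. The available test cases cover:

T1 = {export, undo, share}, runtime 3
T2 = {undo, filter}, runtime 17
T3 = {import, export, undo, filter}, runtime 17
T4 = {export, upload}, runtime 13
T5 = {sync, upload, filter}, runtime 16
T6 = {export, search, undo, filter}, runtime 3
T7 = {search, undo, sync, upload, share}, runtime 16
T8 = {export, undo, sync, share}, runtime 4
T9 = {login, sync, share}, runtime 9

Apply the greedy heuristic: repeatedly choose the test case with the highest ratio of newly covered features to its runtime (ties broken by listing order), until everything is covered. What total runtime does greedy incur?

46

Pick 1: T6 adds 4 new (export, search, undo, filter) at runtime 3 (ratio 4/3).
Pick 2: T8 adds 2 new (sync, share) at runtime 4 (ratio 2/4).
Pick 3: T9 adds 1 new (login) at runtime 9 (ratio 1/9).
Pick 4: T4 adds 1 new (upload) at runtime 13 (ratio 1/13).
Pick 5: T3 adds 1 new (import) at runtime 17 (ratio 1/17).
Greedy total runtime: 3 + 4 + 9 + 13 + 17 = 46. (The true optimum is 42, so greedy overshoots here.)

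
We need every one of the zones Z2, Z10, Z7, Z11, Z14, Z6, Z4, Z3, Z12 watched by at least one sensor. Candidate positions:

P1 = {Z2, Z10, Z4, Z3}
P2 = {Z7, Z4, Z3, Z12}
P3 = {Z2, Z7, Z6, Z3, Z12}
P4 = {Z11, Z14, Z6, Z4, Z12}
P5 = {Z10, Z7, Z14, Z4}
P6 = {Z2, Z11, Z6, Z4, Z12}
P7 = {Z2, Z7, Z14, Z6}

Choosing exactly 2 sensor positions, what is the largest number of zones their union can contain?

8

Choosing P1, P4 covers {Z2, Z10, Z11, Z14, Z6, Z4, Z3, Z12} — 8 zones.
No choice of 2 sensor positions does better; here Z7 is left uncovered.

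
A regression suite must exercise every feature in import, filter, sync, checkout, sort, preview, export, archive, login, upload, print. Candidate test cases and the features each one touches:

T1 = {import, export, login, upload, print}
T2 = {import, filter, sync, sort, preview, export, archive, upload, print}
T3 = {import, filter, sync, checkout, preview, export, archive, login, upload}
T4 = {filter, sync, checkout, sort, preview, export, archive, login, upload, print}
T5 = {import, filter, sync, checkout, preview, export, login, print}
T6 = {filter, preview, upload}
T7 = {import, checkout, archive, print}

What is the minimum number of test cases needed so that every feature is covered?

T1, T4 together cover {import, filter, sync, checkout, sort, preview, export, archive, login, upload, print} — every feature.
No single test case contains all 11 features, so 2 is optimal.

2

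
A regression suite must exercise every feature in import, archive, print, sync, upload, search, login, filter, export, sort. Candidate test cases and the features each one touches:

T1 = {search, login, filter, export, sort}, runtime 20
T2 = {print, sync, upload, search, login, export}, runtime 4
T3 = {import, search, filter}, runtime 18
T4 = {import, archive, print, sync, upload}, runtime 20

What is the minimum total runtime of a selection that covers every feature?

T1, T4 cover every feature at runtime 20 + 20 = 40.
Any cover uses at least 2 test cases; among all covering selections none totals below 40.
Greedy by coverage-per-runtime would pick T2, T3, T1, T4 for 62 — worse than the optimum 40.

40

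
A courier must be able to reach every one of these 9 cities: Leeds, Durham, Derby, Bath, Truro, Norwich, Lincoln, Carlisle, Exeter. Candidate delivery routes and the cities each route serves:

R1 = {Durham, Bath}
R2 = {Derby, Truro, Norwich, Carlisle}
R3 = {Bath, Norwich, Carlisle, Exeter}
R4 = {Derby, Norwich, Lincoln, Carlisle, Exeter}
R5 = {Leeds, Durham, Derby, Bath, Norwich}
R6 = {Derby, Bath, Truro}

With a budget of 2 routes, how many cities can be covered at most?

Choosing R4, R5 covers {Leeds, Durham, Derby, Bath, Norwich, Lincoln, Carlisle, Exeter} — 8 cities.
No choice of 2 routes does better; here Truro is left uncovered.

8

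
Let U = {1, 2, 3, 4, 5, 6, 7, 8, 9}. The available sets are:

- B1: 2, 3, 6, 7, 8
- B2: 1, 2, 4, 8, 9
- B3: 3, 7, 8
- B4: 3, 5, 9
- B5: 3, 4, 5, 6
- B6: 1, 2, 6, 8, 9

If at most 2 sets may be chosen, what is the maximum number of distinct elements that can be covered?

Choosing B1, B2 covers {1, 2, 3, 4, 6, 7, 8, 9} — 8 elements.
No choice of 2 sets does better; here 5 is left uncovered.

8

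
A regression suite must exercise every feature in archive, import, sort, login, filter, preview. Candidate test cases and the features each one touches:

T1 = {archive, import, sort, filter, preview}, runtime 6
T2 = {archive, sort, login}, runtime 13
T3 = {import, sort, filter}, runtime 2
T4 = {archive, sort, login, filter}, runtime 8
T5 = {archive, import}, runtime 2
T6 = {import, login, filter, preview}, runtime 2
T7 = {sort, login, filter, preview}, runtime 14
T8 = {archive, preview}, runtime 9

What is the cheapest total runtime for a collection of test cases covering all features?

T3, T5, T6 cover every feature at runtime 2 + 2 + 2 = 6.
Any cover uses at least 2 test cases; among all covering selections none totals below 6.

6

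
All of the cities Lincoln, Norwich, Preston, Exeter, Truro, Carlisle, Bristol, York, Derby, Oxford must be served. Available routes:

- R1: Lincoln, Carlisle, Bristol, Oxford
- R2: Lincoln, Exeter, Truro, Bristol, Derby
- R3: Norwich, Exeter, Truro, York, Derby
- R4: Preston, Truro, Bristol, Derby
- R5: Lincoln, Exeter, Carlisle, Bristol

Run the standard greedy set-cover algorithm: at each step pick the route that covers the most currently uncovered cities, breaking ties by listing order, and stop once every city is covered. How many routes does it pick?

Pick 1: R2 covers 5 new cities (Lincoln, Exeter, Truro, Bristol, Derby).
Pick 2: R1 covers 2 new cities (Carlisle, Oxford).
Pick 3: R3 covers 2 new cities (Norwich, York).
Pick 4: R4 covers 1 new cities (Preston).
Greedy uses 4 routes. (The true minimum is 3.)

4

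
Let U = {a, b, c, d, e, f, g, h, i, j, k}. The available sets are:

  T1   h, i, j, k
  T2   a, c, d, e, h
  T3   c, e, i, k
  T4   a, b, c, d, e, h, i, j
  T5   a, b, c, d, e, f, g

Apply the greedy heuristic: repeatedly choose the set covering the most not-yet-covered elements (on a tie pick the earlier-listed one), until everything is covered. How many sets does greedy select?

Pick 1: T4 covers 8 new elements (a, b, c, d, e, h, i, j).
Pick 2: T5 covers 2 new elements (f, g).
Pick 3: T1 covers 1 new elements (k).
Greedy uses 3 sets. (The true minimum is 2.)

3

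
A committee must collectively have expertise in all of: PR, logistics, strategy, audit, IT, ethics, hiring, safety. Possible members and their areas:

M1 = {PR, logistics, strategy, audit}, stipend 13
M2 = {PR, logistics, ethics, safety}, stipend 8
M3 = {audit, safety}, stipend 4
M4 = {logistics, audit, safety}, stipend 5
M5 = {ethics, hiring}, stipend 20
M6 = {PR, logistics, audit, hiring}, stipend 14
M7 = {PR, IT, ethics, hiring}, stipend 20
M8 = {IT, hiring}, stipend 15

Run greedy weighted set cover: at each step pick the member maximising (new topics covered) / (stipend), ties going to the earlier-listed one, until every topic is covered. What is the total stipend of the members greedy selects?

41

Pick 1: M4 adds 3 new (logistics, audit, safety) at stipend 5 (ratio 3/5).
Pick 2: M2 adds 2 new (PR, ethics) at stipend 8 (ratio 2/8).
Pick 3: M8 adds 2 new (IT, hiring) at stipend 15 (ratio 2/15).
Pick 4: M1 adds 1 new (strategy) at stipend 13 (ratio 1/13).
Greedy total stipend: 5 + 8 + 15 + 13 = 41. (The true optimum is 36, so greedy overshoots here.)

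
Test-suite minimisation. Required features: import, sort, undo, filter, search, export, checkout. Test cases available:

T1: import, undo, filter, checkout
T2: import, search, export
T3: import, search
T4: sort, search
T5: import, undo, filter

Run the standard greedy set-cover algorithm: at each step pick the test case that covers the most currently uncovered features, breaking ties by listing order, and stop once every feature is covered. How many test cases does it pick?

Pick 1: T1 covers 4 new features (import, undo, filter, checkout).
Pick 2: T2 covers 2 new features (search, export).
Pick 3: T4 covers 1 new features (sort).
Greedy uses 3 test cases.

3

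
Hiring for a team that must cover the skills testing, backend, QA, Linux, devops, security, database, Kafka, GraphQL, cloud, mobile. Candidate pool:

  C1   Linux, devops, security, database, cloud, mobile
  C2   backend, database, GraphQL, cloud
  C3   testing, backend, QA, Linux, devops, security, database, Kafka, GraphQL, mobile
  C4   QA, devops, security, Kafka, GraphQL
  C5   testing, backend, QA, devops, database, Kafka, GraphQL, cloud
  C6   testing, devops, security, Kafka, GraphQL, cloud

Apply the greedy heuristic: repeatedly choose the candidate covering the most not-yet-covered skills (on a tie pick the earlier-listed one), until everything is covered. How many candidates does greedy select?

2

Pick 1: C3 covers 10 new skills (testing, backend, QA, Linux, devops, security, database, Kafka, GraphQL, mobile).
Pick 2: C1 covers 1 new skills (cloud).
Greedy uses 2 candidates.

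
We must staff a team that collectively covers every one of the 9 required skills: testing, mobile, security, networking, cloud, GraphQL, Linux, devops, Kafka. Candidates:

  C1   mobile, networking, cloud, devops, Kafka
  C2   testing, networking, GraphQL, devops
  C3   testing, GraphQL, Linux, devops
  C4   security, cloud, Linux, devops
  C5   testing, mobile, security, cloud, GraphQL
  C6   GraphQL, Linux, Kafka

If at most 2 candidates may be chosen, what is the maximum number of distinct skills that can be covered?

8

Choosing C1, C3 covers {testing, mobile, networking, cloud, GraphQL, Linux, devops, Kafka} — 8 skills.
No choice of 2 candidates does better; here security is left uncovered.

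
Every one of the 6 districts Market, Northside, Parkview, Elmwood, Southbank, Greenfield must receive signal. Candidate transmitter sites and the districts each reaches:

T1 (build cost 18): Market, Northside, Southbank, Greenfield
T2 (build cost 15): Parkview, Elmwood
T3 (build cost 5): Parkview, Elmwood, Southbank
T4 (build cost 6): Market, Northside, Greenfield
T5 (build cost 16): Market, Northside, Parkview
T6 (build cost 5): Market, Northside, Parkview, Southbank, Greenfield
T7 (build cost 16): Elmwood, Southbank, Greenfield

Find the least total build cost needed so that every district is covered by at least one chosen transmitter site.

10

T3, T6 cover every district at build cost 5 + 5 = 10.
Any cover uses at least 2 transmitter sites; among all covering selections none totals below 10.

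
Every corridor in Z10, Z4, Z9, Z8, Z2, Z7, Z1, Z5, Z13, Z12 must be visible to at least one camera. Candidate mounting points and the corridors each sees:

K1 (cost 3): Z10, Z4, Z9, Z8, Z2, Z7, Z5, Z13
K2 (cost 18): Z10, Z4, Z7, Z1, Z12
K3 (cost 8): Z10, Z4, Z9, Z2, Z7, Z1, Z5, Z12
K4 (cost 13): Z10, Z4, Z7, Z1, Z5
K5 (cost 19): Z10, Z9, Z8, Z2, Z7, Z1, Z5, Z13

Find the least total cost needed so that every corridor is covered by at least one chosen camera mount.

11

K1, K3 cover every corridor at cost 3 + 8 = 11.
Any cover uses at least 2 camera mounts; among all covering selections none totals below 11.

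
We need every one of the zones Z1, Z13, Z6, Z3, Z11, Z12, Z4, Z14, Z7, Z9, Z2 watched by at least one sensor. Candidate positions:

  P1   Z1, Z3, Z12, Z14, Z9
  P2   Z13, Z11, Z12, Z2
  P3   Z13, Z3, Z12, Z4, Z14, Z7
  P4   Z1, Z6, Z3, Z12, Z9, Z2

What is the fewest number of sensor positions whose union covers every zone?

3

P2, P3, P4 together cover {Z1, Z13, Z6, Z3, Z11, Z12, Z4, Z14, Z7, Z9, Z2} — every zone.
No 2 of the 4 sensor positions cover everything (all 6 pairs fall short), so 3 is minimum.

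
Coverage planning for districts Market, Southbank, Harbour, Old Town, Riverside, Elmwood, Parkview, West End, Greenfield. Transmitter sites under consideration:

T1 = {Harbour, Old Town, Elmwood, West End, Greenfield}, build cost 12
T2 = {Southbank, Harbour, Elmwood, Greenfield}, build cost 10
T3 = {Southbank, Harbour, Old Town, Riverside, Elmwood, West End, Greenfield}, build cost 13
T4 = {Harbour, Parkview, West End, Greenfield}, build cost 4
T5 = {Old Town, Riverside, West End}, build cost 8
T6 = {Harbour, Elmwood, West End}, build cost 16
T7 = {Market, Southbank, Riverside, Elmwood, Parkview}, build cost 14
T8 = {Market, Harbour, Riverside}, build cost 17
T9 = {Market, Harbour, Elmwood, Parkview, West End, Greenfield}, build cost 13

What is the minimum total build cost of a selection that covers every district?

T1, T7 cover every district at build cost 12 + 14 = 26.
Any cover uses at least 2 transmitter sites; among all covering selections none totals below 26.
Greedy by coverage-per-build cost would pick T4, T3, T9 for 30 — worse than the optimum 26.

26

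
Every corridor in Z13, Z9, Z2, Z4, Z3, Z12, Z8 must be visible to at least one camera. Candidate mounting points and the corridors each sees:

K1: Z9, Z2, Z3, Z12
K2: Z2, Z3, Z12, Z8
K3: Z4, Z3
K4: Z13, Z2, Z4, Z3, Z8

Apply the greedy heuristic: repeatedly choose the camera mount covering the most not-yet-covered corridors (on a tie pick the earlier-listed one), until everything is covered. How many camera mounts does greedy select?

2

Pick 1: K4 covers 5 new corridors (Z13, Z2, Z4, Z3, Z8).
Pick 2: K1 covers 2 new corridors (Z9, Z12).
Greedy uses 2 camera mounts.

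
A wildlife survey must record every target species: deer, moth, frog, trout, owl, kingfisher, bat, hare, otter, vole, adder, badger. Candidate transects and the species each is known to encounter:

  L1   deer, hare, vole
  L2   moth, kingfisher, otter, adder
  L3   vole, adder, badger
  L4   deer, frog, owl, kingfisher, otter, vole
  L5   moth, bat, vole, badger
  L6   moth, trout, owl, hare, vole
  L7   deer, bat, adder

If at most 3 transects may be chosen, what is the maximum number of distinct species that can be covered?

11

Choosing L3, L4, L6 covers {deer, moth, frog, trout, owl, kingfisher, hare, otter, vole, adder, badger} — 11 species.
No choice of 3 transects does better; here bat is left uncovered.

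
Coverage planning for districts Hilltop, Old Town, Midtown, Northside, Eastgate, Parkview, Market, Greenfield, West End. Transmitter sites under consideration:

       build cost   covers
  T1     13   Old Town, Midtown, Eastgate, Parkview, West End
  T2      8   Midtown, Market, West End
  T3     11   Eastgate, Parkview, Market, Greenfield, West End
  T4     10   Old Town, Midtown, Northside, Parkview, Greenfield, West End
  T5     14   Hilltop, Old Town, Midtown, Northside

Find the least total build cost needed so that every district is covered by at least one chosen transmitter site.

T3, T5 cover every district at build cost 11 + 14 = 25.
Any cover uses at least 2 transmitter sites; among all covering selections none totals below 25.

25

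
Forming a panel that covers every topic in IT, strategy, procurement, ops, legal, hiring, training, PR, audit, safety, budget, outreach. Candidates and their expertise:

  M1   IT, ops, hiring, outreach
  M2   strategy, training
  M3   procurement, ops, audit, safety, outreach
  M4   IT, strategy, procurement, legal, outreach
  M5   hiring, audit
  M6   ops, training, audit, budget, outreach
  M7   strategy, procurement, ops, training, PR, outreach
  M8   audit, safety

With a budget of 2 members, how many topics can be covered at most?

Choosing M4, M6 covers {IT, strategy, procurement, ops, legal, training, audit, budget, outreach} — 9 topics.
No choice of 2 members does better; here hiring, PR, safety are left uncovered.

9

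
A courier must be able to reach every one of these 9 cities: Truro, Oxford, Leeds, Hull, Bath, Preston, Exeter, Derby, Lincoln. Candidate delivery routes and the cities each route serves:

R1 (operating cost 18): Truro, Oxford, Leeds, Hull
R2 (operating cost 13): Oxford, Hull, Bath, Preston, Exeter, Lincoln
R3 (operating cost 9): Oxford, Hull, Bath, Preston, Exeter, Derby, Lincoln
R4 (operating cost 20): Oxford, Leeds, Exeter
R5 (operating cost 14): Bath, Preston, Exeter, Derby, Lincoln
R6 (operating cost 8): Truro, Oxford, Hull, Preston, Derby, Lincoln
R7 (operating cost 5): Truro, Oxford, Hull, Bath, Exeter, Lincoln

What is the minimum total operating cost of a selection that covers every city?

R1, R3 cover every city at operating cost 18 + 9 = 27.
Any cover uses at least 2 routes; among all covering selections none totals below 27.
Greedy by coverage-per-operating cost would pick R7, R6, R1 for 31 — worse than the optimum 27.

27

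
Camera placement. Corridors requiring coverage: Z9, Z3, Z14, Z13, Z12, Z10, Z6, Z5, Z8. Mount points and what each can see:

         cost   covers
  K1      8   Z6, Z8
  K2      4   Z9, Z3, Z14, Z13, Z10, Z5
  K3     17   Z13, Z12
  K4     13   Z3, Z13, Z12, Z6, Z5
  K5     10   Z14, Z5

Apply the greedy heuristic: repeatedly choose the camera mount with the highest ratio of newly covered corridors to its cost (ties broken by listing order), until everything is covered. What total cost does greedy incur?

Pick 1: K2 adds 6 new (Z9, Z3, Z14, Z13, Z10, Z5) at cost 4 (ratio 6/4).
Pick 2: K1 adds 2 new (Z6, Z8) at cost 8 (ratio 2/8).
Pick 3: K4 adds 1 new (Z12) at cost 13 (ratio 1/13).
Greedy total cost: 4 + 8 + 13 = 25.

25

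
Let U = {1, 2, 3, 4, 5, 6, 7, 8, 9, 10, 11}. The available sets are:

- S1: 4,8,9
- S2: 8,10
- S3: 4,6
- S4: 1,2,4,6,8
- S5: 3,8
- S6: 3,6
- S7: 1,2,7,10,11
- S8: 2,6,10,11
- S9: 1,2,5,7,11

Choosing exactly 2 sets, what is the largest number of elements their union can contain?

8

Choosing S1, S7 covers {1, 2, 4, 7, 8, 9, 10, 11} — 8 elements.
No choice of 2 sets does better; here 3, 5, 6 are left uncovered.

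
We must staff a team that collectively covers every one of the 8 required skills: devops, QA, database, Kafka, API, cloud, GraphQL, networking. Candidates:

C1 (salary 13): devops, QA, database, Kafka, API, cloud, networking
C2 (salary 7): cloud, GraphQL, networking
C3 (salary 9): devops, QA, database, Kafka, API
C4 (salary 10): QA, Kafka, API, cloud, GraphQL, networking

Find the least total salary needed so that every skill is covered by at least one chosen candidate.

16

C2, C3 cover every skill at salary 7 + 9 = 16.
Any cover uses at least 2 candidates; among all covering selections none totals below 16.
Greedy by coverage-per-salary would pick C4, C3 for 19 — worse than the optimum 16.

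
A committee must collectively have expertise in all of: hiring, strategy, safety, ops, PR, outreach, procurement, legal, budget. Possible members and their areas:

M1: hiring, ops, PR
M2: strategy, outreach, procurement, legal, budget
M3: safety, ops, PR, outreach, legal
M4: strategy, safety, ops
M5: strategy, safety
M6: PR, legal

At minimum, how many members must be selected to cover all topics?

3

M1, M2, M3 together cover {hiring, strategy, safety, ops, PR, outreach, procurement, legal, budget} — every topic.
No 2 of the 6 members cover everything (all 15 pairs fall short), so 3 is minimum.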